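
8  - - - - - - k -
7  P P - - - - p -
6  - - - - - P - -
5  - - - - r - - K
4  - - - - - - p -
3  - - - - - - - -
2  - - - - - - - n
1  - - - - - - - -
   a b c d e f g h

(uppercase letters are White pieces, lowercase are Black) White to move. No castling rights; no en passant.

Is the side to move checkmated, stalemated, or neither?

White to move; white king on h5.
In check: yes, from the black rook on e5.
Legal moves for White: Kg6, Kh4.
White is in check but has 2 legal moves → neither.

neither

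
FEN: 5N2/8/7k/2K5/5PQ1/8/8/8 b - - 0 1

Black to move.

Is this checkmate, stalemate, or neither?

stalemate

Black to move; black king on h6.
In check: no.
King squares — g5: attacked by Pf4; h5: attacked by Qg4; g6: attacked by Qg4; g7: attacked by Qg4; h7: attacked by Nf8.
Legal moves for Black: none.
Not in check and no legal moves → stalemate.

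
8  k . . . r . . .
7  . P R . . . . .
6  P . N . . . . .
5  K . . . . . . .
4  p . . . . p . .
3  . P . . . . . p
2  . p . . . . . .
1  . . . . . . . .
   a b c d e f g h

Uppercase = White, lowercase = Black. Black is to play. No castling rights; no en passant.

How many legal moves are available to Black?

0

Black to move; king on a8.
In check: yes, from the white pawn on b7.
Legal moves: none.
Count: 0.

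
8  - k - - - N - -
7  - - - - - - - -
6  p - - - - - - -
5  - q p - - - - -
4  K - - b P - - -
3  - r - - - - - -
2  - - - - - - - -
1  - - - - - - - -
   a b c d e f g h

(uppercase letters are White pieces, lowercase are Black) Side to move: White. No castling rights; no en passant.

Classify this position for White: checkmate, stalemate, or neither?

White to move; white king on a4.
In check: yes, from the black queen on b5.
King squares — a3: attacked by Rb3; b3: attacked by Qb5; b4: attacked by Rb3; a5: attacked by Qb5; b5: attacked by Rb3.
Legal moves for White: none.
In check with no legal moves → checkmate.

checkmate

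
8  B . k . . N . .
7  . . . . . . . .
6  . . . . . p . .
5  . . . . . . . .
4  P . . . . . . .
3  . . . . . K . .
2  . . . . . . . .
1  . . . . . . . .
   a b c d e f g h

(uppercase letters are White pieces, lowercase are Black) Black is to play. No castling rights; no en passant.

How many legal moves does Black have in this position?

4

Black to move; king on c8.
In check: no.
Legal moves: Kd8, Kb8, Kc7, f5.
Count: 4.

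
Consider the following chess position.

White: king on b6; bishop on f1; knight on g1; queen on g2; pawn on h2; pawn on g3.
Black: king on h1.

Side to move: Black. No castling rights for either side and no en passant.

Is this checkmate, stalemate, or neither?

checkmate

Black to move; black king on h1.
In check: yes, from the white queen on g2.
King squares — g1: attacked by Qg2; g2: attacked by Bf1; h2: attacked by Qg2.
Legal moves for Black: none.
In check with no legal moves → checkmate.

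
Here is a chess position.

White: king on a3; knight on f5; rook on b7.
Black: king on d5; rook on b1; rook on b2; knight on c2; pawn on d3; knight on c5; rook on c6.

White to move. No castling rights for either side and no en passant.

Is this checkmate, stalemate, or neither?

checkmate

White to move; white king on a3.
In check: yes, from the black knight on c2.
King squares — a2: attacked by Rb2; b2: attacked by Rb1; b3: attacked by Rb2; a4: attacked by Nc5; b4: attacked by Rb2.
Legal moves for White: none.
In check with no legal moves → checkmate.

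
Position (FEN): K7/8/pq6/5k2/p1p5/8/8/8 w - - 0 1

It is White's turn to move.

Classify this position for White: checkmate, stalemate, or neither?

stalemate

White to move; white king on a8.
In check: no.
King squares — a7: attacked by Qb6; b7: attacked by Qb6; b8: attacked by Qb6.
Legal moves for White: none.
Not in check and no legal moves → stalemate.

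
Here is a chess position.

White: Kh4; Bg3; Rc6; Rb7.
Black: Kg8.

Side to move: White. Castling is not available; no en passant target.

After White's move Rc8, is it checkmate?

yes

After Rc8: black king on g8; in check: yes, from the white rook on c8.
King squares — f7: attacked by Rb7; g7: attacked by Rb7; h7: attacked by Rb7; f8: attacked by Rc8; h8: attacked by Rc8.
Black has no legal moves → checkmate.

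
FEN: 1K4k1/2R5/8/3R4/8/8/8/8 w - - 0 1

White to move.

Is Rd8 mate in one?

After Rd8: black king on g8; in check: yes, from the white rook on d8.
King squares — f7: attacked by Rc7; g7: attacked by Rc7; h7: attacked by Rc7; f8: attacked by Rd8; h8: attacked by Rd8.
Black has no legal moves → checkmate.

yes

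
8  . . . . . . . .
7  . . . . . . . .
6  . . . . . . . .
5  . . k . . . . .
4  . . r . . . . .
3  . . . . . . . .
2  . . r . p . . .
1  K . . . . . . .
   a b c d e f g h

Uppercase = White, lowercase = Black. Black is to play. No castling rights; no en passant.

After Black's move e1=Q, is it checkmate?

After e1=Q: white king on a1; in check: yes, from the black queen on e1.
King squares — b1: attacked by Qe1; a2: attacked by Rc2; b2: attacked by Rc2.
White has no legal moves → checkmate.

yes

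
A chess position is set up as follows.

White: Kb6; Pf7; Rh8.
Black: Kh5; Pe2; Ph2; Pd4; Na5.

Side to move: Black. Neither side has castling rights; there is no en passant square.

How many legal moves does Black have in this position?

Black to move; king on h5.
In check: yes, from the white rook on h8.
Legal moves: Kg6, Kg5, Kg4.
Count: 3.

3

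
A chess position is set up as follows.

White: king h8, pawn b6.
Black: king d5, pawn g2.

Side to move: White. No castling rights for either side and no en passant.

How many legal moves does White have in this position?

4

White to move; king on h8.
In check: no.
Legal moves: Kg8, Kh7, Kg7, b7.
Count: 4.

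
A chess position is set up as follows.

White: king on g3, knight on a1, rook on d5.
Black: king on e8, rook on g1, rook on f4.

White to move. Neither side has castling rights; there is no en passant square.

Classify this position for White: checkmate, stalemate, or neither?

neither

White to move; white king on g3.
In check: yes, from the black rook on g1.
King squares — f2: attacked by Rf4; g2: attacked by Rg1; h2: available; f3: attacked by Rf4; h3: available; f4: available; g4: attacked by Rg1; h4: attacked by Rf4.
Legal moves for White: Kxf4, Kh3, Kh2.
White is in check but has 3 legal moves → neither.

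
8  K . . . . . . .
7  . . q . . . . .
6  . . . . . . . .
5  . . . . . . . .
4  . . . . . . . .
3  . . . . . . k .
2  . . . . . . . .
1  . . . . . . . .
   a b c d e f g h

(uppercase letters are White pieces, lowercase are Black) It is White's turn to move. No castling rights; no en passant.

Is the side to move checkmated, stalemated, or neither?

White to move; white king on a8.
In check: no.
King squares — a7: attacked by Qc7; b7: attacked by Qc7; b8: attacked by Qc7.
Legal moves for White: none.
Not in check and no legal moves → stalemate.

stalemate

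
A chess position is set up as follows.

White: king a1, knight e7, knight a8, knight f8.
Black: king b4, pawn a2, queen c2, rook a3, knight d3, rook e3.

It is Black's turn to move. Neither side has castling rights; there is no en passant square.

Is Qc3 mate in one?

After Qc3: white king on a1; in check: yes, from the black queen on c3.
King squares — b1: attacked by Pa2; a2: attacked by Ra3; b2: attacked by Qc3.
White has no legal moves → checkmate.

yes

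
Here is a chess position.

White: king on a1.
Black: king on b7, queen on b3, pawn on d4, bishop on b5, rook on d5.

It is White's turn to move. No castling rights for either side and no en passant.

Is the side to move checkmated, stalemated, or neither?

stalemate

White to move; white king on a1.
In check: no.
King squares — b1: attacked by Qb3; a2: attacked by Qb3; b2: attacked by Qb3.
Legal moves for White: none.
Not in check and no legal moves → stalemate.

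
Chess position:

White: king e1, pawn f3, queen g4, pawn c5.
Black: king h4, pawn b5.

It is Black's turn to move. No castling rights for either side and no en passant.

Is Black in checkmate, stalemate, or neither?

Black to move; black king on h4.
In check: yes, from the white queen on g4.
King squares — g3: attacked by Qg4; h3: attacked by Qg4; g4: attacked by Pf3; g5: attacked by Qg4; h5: attacked by Qg4.
Legal moves for Black: none.
In check with no legal moves → checkmate.

checkmate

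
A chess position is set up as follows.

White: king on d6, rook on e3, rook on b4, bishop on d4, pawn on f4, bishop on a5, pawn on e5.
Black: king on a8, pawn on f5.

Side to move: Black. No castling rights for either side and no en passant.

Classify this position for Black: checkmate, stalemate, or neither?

stalemate

Black to move; black king on a8.
In check: no.
King squares — a7: attacked by Bd4; b7: attacked by Rb4; b8: attacked by Rb4.
Legal moves for Black: none.
Not in check and no legal moves → stalemate.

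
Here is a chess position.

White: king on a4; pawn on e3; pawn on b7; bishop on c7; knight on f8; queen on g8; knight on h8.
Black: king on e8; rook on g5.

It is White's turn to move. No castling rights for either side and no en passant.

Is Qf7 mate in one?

yes

After Qf7: black king on e8; in check: yes, from the white queen on f7.
King squares — d7: attacked by Qf7; e7: attacked by Qf7; f7: attacked by Nh8; d8: attacked by Bc7; f8: attacked by Qf7.
Black has no legal moves → checkmate.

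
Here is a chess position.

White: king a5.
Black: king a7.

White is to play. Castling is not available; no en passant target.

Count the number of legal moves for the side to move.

3

White to move; king on a5.
In check: no.
Legal moves: Kb5, Kb4, Ka4.
Count: 3.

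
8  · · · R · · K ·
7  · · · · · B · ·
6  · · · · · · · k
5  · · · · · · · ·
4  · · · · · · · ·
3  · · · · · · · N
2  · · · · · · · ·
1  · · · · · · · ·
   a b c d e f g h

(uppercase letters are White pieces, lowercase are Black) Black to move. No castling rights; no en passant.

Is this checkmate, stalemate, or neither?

stalemate

Black to move; black king on h6.
In check: no.
King squares — g5: attacked by Nh3; h5: attacked by Bf7; g6: attacked by Bf7; g7: attacked by Kg8; h7: attacked by Kg8.
Legal moves for Black: none.
Not in check and no legal moves → stalemate.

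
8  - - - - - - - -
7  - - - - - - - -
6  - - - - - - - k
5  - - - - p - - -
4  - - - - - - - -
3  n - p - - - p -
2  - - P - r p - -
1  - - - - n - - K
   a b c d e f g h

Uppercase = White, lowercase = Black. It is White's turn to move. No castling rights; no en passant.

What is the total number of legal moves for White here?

0

White to move; king on h1.
In check: no.
Legal moves: none.
Count: 0.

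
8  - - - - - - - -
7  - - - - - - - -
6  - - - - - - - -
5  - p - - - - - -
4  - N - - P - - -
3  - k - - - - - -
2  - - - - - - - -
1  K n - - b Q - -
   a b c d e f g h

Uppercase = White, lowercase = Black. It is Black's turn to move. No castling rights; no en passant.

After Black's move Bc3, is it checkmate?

After Bc3: white king on a1; in check: yes, from the black bishop on c3.
White has 1 legal reply: Kxb1.
In check but a legal move exists → not checkmate.

no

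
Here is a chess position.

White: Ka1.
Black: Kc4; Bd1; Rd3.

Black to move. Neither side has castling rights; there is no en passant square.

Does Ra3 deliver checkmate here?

After Ra3: white king on a1; in check: yes, from the black rook on a3.
White has 2 legal replies: Kb2, Kb1.
In check but a legal move exists → not checkmate.

no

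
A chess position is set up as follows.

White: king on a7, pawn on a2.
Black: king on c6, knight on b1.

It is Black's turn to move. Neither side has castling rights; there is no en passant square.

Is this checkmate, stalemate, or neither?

Black to move; black king on c6.
In check: no.
Legal moves for Black: Kd7, Kc7, Kd6, Kd5, Kc5, Kb5, Nc3, Na3, Nd2.
Black has 9 legal moves and is not in check → neither.

neither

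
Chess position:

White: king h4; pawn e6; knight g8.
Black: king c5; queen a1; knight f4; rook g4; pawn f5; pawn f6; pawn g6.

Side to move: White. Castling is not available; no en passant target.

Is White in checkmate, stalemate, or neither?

checkmate

White to move; white king on h4.
In check: yes, from the black rook on g4.
King squares — g3: attacked by Rg4; h3: attacked by Nf4; g4: attacked by Pf5; g5: attacked by Rg4; h5: attacked by Nf4.
Legal moves for White: none.
In check with no legal moves → checkmate.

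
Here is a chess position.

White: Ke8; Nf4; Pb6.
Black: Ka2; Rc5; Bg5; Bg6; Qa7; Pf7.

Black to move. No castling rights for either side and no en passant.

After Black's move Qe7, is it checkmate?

After Qe7: white king on e8; in check: yes, from the black queen on e7.
King squares — d7: attacked by Qe7; e7: attacked by Bg5; f7: attacked by Bg6; d8: attacked by Qe7; f8: attacked by Qe7.
White has no legal moves → checkmate.

yes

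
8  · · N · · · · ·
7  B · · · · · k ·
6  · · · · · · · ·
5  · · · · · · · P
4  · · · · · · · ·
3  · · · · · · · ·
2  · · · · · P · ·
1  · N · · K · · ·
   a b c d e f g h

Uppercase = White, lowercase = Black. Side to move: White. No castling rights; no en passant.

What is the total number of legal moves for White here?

18

White to move; king on e1.
In check: no.
Legal moves: Ne7, Nd6, Nb6, Bb8, Bb6, Bc5, Bd4+, Be3, Ke2, Kd2, Kf1, Kd1, Nc3, Na3, Nd2, h6+, f3, f4.
Count: 18.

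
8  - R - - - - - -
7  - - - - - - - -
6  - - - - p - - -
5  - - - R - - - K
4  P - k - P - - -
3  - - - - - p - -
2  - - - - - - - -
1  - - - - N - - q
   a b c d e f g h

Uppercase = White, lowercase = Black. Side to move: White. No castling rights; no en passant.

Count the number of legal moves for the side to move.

3

White to move; king on h5.
In check: yes, from the black queen on h1.
Legal moves: Kg6, Kg5, Kg4.
Count: 3.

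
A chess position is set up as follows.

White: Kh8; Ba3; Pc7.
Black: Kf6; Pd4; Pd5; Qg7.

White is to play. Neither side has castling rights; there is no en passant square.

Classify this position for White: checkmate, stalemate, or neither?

White to move; white king on h8.
In check: yes, from the black queen on g7.
King squares — g7: attacked by Kf6; h7: attacked by Qg7; g8: attacked by Qg7.
Legal moves for White: none.
In check with no legal moves → checkmate.

checkmate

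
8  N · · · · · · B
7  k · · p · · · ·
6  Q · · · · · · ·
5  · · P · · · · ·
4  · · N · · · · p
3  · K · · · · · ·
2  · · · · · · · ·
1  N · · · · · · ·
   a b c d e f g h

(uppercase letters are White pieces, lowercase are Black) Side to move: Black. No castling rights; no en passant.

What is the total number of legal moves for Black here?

Black to move; king on a7.
In check: yes, from the white queen on a6.
Legal moves: Kb8, Kxa6.
Count: 2.

2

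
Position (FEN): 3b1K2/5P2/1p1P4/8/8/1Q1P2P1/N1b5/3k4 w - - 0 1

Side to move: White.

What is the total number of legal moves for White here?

21

White to move; king on f8.
In check: no.
Legal moves: Kg8, Ke8, Kg7, Qe6, Qxb6, Qd5, Qb5, Qc4, Qb4, Qa4, Qc3, Qa3, Qxc2+, Qb2, Qb1+, Nb4, Nc3+, Nc1, d7, g4, d4.
Count: 21.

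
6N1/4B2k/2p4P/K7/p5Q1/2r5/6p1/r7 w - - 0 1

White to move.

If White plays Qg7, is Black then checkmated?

After Qg7: black king on h7; in check: yes, from the white queen on g7.
King squares — g6: attacked by Qg7; h6: attacked by Qg7; g7: attacked by Ph6; g8: attacked by Qg7; h8: attacked by Qg7.
Black has no legal moves → checkmate.

yes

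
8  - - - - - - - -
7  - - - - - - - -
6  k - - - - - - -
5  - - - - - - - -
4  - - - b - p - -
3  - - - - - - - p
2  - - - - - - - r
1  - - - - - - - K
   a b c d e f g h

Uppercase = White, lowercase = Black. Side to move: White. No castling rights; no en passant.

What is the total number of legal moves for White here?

1

White to move; king on h1.
In check: yes, from the black rook on h2.
Legal moves: Kxh2.
Count: 1.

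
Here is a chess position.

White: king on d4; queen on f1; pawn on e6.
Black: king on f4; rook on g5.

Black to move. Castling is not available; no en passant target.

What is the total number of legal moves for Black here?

Black to move; king on f4.
In check: yes, from the white queen on f1.
Legal moves: Kg4, Kg3.
Count: 2.

2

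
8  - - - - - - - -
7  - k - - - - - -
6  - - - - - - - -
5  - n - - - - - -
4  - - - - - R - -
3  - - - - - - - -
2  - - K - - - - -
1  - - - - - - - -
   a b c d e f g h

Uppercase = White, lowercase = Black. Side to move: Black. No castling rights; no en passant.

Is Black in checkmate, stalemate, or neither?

Black to move; black king on b7.
In check: no.
Legal moves for Black: Kc8, Kb8, Ka8, Kc7, Ka7, Kc6, Kb6, Ka6, Nc7, Na7, Nd6, Nd4+, Nc3, Na3+.
Black has 14 legal moves and is not in check → neither.

neither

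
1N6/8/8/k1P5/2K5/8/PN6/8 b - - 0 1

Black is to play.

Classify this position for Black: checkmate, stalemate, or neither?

stalemate

Black to move; black king on a5.
In check: no.
King squares — a4: attacked by Nb2; b4: attacked by Kc4; b5: attacked by Kc4; a6: attacked by Nb8; b6: attacked by Pc5.
Legal moves for Black: none.
Not in check and no legal moves → stalemate.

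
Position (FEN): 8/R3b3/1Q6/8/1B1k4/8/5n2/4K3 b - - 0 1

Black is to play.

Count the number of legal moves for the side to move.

6

Black to move; king on d4.
In check: yes, from the white queen on b6.
Legal moves: Ke5, Kd5, Ke4, Kc4, Kd3, Bc5.
Count: 6.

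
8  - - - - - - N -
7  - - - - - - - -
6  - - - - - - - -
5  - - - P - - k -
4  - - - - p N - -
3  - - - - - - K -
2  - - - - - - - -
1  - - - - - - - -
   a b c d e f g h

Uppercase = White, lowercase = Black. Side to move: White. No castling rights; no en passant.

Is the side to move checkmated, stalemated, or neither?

White to move; white king on g3.
In check: no.
Legal moves for White: Ne7, Nh6, Nf6, Ng6, Ne6+, Nh5, Nh3+, Nd3, Ng2, Ne2, Kh3, Kh2, Kg2, Kf2, d6.
White has 15 legal moves and is not in check → neither.

neither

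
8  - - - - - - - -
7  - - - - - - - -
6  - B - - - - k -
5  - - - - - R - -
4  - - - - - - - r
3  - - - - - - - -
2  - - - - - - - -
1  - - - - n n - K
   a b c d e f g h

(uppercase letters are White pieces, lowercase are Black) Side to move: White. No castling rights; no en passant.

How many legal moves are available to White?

White to move; king on h1.
In check: yes, from the black rook on h4.
Legal moves: Kg1.
Count: 1.

1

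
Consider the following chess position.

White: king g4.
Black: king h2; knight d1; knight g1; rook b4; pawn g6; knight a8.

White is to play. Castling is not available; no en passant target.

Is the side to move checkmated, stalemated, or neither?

neither

White to move; white king on g4.
In check: yes, from the black rook on b4.
King squares — f3: attacked by Ng1; g3: attacked by Kh2; h3: attacked by Ng1; f4: attacked by Rb4; h4: attacked by Rb4; f5: attacked by Pg6; g5: available; h5: attacked by Pg6.
Legal moves for White: Kg5.
White is in check but has 1 legal move → neither.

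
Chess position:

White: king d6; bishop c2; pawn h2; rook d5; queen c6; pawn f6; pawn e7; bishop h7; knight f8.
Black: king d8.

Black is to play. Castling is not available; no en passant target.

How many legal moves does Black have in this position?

0

Black to move; king on d8.
In check: yes, from the white pawn on e7.
Legal moves: none.
Count: 0.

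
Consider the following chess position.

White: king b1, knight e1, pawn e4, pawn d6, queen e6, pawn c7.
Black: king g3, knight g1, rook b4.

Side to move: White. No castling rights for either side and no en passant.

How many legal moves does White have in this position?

White to move; king on b1.
In check: yes, from the black rook on b4.
Legal moves: Kc2, Ka2, Kc1, Ka1, Qb3+.
Count: 5.

5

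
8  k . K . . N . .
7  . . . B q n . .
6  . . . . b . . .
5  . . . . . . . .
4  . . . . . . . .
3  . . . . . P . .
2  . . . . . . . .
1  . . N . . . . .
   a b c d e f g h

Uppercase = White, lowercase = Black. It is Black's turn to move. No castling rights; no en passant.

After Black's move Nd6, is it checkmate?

no

After Nd6: white king on c8; in check: yes, from the black knight on d6.
White has 1 legal reply: Kc7.
In check but a legal move exists → not checkmate.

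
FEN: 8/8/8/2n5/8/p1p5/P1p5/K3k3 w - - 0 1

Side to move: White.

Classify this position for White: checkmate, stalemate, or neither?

White to move; white king on a1.
In check: no.
King squares — b1: attacked by Pc2; a2: own pawn; b2: attacked by Pa3.
Legal moves for White: none.
Not in check and no legal moves → stalemate.

stalemate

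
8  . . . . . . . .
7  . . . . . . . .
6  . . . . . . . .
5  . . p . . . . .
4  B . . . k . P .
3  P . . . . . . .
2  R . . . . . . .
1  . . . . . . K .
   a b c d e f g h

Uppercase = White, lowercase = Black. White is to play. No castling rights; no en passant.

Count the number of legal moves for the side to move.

21

White to move; king on g1.
In check: no.
Legal moves: Be8, Bd7, Bc6+, Bb5, Bb3, Bc2+, Bd1, Rh2, Rg2, Rf2, Re2+, Rd2, Rc2, Rb2, Ra1, Kh2, Kg2, Kf2, Kh1, Kf1, g5.
Count: 21.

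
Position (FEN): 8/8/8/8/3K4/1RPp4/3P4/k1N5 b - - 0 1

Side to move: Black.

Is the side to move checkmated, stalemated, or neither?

stalemate

Black to move; black king on a1.
In check: no.
King squares — b1: attacked by Rb3; a2: attacked by Nc1; b2: attacked by Rb3.
Legal moves for Black: none.
Not in check and no legal moves → stalemate.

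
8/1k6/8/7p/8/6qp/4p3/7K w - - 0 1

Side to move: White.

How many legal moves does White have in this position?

White to move; king on h1.
In check: no.
Legal moves: none.
Count: 0.

0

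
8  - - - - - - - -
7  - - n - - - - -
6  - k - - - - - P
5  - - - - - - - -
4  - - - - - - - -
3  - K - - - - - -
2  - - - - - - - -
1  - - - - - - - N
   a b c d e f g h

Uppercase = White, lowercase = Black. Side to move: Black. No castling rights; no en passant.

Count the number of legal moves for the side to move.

Black to move; king on b6.
In check: no.
Legal moves: Ne8, Na8, Ne6, Na6, Nd5, Nb5, Kb7, Ka7, Kc6, Ka6, Kc5, Kb5, Ka5.
Count: 13.

13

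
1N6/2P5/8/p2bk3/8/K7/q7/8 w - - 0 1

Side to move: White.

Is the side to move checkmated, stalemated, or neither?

White to move; white king on a3.
In check: yes, from the black queen on a2.
King squares — a2: attacked by Bd5; b2: attacked by Qa2; b3: attacked by Qa2; a4: attacked by Qa2; b4: attacked by Pa5.
Legal moves for White: none.
In check with no legal moves → checkmate.

checkmate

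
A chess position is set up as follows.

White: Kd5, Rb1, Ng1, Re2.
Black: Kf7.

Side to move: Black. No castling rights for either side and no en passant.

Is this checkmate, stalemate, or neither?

Black to move; black king on f7.
In check: no.
Legal moves for Black: Kg8, Kf8, Kg7, Kg6, Kf6.
Black has 5 legal moves and is not in check → neither.

neither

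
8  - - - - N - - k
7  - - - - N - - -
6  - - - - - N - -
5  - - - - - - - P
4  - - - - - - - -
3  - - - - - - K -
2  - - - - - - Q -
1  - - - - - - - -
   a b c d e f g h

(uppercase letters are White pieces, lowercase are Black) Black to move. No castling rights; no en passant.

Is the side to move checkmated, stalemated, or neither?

Black to move; black king on h8.
In check: no.
King squares — g7: attacked by Ne8; h7: attacked by Nf6; g8: attacked by Nf6.
Legal moves for Black: none.
Not in check and no legal moves → stalemate.

stalemate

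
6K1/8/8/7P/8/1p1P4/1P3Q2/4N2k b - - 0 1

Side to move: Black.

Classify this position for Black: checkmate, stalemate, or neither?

stalemate

Black to move; black king on h1.
In check: no.
King squares — g1: attacked by Qf2; g2: attacked by Ne1; h2: attacked by Qf2.
Legal moves for Black: none.
Not in check and no legal moves → stalemate.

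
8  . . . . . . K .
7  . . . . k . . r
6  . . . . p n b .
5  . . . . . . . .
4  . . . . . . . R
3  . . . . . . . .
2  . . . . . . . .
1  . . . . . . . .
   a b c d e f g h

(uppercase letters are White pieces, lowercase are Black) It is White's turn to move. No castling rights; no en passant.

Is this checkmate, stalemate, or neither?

White to move; white king on g8.
In check: yes, from the black knight on f6.
King squares — f7: attacked by Bg6; g7: attacked by Rh7; h7: attacked by Nf6; f8: attacked by Ke7; h8: attacked by Rh7.
Legal moves for White: none.
In check with no legal moves → checkmate.

checkmate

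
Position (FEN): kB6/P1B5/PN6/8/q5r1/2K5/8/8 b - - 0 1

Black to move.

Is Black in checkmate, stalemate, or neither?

checkmate

Black to move; black king on a8.
In check: yes, from the white knight on b6.
King squares — a7: attacked by Bb8; b7: attacked by Pa6; b8: attacked by Pa7.
Legal moves for Black: none.
In check with no legal moves → checkmate.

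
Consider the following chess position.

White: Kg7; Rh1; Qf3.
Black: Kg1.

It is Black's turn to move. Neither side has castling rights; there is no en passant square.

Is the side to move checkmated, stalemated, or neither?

checkmate

Black to move; black king on g1.
In check: yes, from the white rook on h1.
King squares — f1: attacked by Rh1; h1: attacked by Qf3; f2: attacked by Qf3; g2: attacked by Qf3; h2: attacked by Rh1.
Legal moves for Black: none.
In check with no legal moves → checkmate.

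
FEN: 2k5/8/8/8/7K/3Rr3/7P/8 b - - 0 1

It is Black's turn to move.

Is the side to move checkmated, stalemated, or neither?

neither

Black to move; black king on c8.
In check: no.
Legal moves for Black: Kb8, Kc7, Kb7, Re8, Re7, Re6, Re5, Re4+, Rh3+, Rg3, Rf3, Rxd3, Re2, Re1.
Black has 14 legal moves and is not in check → neither.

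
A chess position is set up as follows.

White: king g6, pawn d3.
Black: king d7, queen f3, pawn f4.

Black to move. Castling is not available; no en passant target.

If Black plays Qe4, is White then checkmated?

no

After Qe4: white king on g6; in check: yes, from the black queen on e4.
White has 7 legal replies: Kg7, Kf7, Kh6, Kf6, Kh5, Kg5, dxe4.
In check but a legal move exists → not checkmate.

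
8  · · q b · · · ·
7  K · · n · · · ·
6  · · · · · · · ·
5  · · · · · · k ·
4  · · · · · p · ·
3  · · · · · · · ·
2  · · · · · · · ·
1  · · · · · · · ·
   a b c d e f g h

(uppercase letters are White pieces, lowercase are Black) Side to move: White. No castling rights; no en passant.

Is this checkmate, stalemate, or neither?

stalemate

White to move; white king on a7.
In check: no.
King squares — a6: attacked by Qc8; b6: attacked by Nd7; b7: attacked by Qc8; a8: attacked by Qc8; b8: attacked by Nd7.
Legal moves for White: none.
Not in check and no legal moves → stalemate.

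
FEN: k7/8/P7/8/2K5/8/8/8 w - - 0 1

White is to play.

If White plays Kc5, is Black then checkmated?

After Kc5: black king on a8; in check: no.
Black is not in check, so this cannot be checkmate.

no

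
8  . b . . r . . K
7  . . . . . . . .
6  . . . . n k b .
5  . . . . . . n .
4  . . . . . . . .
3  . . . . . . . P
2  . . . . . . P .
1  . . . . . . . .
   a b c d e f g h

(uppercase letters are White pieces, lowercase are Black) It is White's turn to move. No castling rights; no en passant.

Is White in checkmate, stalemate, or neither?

checkmate

White to move; white king on h8.
In check: yes, from the black rook on e8.
King squares — g7: attacked by Ne6; h7: attacked by Ng5; g8: attacked by Re8.
Legal moves for White: none.
In check with no legal moves → checkmate.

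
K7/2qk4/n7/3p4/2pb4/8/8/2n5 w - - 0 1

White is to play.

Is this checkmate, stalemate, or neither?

White to move; white king on a8.
In check: no.
King squares — a7: attacked by Bd4; b7: attacked by Qc7; b8: attacked by Na6.
Legal moves for White: none.
Not in check and no legal moves → stalemate.

stalemate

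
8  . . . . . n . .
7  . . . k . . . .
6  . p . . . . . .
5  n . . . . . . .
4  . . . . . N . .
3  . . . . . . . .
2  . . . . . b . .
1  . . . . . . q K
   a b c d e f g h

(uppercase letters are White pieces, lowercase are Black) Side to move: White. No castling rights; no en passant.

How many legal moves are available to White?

0

White to move; king on h1.
In check: yes, from the black queen on g1.
Legal moves: none.
Count: 0.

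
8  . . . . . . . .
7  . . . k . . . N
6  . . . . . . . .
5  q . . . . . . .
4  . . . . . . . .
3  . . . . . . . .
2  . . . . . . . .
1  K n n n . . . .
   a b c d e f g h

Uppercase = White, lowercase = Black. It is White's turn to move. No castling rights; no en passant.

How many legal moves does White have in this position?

White to move; king on a1.
In check: yes, from the black queen on a5.
Legal moves: Kxb1.
Count: 1.

1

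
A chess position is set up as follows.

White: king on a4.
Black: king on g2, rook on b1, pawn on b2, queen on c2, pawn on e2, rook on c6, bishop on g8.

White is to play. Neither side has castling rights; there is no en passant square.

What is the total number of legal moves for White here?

4

White to move; king on a4.
In check: yes, from the black queen on c2.
Legal moves: Kb5, Ka5, Kb4, Ka3.
Count: 4.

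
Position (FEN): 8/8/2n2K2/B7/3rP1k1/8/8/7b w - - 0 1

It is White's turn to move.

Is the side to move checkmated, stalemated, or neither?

White to move; white king on f6.
In check: no.
Legal moves for White: Kg7, Kf7, Kg6, Ke6, Bd8, Bc7, Bb6, Bb4, Bc3, Bd2, Be1, e5.
White has 12 legal moves and is not in check → neither.

neither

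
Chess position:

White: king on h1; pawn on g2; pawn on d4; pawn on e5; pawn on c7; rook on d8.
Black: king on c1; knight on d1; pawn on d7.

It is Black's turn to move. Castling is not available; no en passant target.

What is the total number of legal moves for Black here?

Black to move; king on c1.
In check: no.
Legal moves: Ne3, Nc3, Nf2+, Nb2, Kd2, Kc2, Kb2, Kb1, d6, d5.
Count: 10.

10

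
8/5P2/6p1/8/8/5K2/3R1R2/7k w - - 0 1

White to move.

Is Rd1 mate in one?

After Rd1: black king on h1; in check: yes, from the white rook on d1.
King squares — g1: attacked by Rd1; g2: attacked by Rf2; h2: attacked by Rf2.
Black has no legal moves → checkmate.

yes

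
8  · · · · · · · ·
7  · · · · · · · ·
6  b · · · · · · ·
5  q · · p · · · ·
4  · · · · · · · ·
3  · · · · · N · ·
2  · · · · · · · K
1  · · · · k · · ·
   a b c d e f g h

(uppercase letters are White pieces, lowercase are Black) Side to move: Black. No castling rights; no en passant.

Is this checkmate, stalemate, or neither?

Black to move; black king on e1.
In check: yes, from the white knight on f3.
Legal moves for Black: Kf2, Ke2, Kf1, Kd1.
Black is in check but has 4 legal moves → neither.

neither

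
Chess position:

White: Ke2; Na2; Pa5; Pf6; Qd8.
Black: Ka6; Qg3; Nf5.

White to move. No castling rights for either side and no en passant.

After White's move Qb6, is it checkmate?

After Qb6: black king on a6; in check: yes, from the white queen on b6.
King squares — a5: attacked by Qb6; b5: attacked by Qb6; b6: attacked by Pa5; a7: attacked by Qb6; b7: attacked by Qb6.
Black has no legal moves → checkmate.

yes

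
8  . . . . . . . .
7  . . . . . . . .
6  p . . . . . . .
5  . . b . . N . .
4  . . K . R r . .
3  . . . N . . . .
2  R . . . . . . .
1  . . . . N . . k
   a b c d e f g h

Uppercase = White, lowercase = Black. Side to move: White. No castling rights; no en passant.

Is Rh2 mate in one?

no

After Rh2: black king on h1; in check: yes, from the white rook on h2.
Black has 2 legal replies: Kxh2, Kg1.
In check but a legal move exists → not checkmate.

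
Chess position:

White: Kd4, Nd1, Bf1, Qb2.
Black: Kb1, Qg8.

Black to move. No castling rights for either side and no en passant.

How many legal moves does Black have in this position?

Black to move; king on b1.
In check: yes, from the white queen on b2.
Legal moves: none.
Count: 0.

0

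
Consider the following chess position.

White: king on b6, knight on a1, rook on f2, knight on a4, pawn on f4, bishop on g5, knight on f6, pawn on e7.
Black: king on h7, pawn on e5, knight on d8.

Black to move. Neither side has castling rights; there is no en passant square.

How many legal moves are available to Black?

Black to move; king on h7.
In check: yes, from the white knight on f6.
Legal moves: Kh8, Kg7, Kg6.
Count: 3.

3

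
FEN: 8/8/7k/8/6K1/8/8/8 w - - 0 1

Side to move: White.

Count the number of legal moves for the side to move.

6

White to move; king on g4.
In check: no.
Legal moves: Kf5, Kh4, Kf4, Kh3, Kg3, Kf3.
Count: 6.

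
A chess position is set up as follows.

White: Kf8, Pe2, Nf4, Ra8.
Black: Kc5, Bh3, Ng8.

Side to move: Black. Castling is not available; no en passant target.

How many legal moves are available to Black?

Black to move; king on c5.
In check: no.
Legal moves: Ne7, Nh6, Nf6, Kd6, Kc6, Kb6, Kb5, Kd4, Kc4, Kb4, Bc8, Bd7, Be6, Bf5, Bg4, Bg2, Bf1.
Count: 17.

17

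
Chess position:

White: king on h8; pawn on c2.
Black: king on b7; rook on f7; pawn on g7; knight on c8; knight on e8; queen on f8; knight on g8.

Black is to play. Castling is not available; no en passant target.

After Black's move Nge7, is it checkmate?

no

After Nge7: white king on h8; in check: yes, from the black queen on f8.
White has 1 legal reply: Kh7.
In check but a legal move exists → not checkmate.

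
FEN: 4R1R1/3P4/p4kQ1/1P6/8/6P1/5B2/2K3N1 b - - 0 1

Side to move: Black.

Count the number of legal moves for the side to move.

Black to move; king on f6.
In check: yes, from the white queen on g6.
Legal moves: none.
Count: 0.

0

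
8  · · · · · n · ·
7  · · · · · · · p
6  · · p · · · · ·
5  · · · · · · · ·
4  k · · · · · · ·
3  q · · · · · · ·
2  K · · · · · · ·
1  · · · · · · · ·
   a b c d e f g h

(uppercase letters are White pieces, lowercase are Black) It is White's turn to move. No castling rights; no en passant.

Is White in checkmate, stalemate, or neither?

White to move; white king on a2.
In check: yes, from the black queen on a3.
Legal moves for White: Kb1.
White is in check but has 1 legal move → neither.

neither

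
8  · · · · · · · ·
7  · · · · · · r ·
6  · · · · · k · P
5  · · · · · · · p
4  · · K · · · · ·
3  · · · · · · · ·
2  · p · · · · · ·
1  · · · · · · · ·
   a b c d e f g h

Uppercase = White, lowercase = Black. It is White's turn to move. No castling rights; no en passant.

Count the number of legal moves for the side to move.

White to move; king on c4.
In check: no.
Legal moves: Kd5, Kc5, Kb5, Kd4, Kb4, Kd3, Kc3, Kb3, hxg7, h7.
Count: 10.

10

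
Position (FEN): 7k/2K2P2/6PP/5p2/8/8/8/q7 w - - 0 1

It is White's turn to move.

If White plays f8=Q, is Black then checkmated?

yes

After f8=Q: black king on h8; in check: yes, from the white queen on f8.
King squares — g7: attacked by Ph6; h7: attacked by Pg6; g8: attacked by Qf8.
Black has no legal moves → checkmate.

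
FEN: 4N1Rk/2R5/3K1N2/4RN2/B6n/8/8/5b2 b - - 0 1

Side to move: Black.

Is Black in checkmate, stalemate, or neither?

checkmate

Black to move; black king on h8.
In check: yes, from the white rook on g8.
King squares — g7: attacked by Nf5; h7: attacked by Nf6; g8: attacked by Nf6.
Legal moves for Black: none.
In check with no legal moves → checkmate.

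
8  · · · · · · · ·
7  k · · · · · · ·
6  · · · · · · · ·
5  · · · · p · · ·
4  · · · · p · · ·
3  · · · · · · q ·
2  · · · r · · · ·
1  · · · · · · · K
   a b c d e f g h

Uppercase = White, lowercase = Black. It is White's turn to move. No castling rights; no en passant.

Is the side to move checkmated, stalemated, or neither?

White to move; white king on h1.
In check: no.
King squares — g1: attacked by Qg3; g2: attacked by Rd2; h2: attacked by Rd2.
Legal moves for White: none.
Not in check and no legal moves → stalemate.

stalemate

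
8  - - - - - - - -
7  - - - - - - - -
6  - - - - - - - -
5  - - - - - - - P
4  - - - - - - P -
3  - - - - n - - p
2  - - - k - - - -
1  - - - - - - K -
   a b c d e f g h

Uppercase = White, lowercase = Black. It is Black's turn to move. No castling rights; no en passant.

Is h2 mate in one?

After h2: white king on g1; in check: yes, from the black pawn on h2.
White has 3 legal replies: Kxh2, Kf2, Kh1.
In check but a legal move exists → not checkmate.

no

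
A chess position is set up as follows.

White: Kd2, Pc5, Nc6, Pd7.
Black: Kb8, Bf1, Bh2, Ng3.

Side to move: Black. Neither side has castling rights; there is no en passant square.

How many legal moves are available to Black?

Black to move; king on b8.
In check: yes, from the white knight on c6.
Legal moves: Ka8, Kc7, Kb7.
Count: 3.

3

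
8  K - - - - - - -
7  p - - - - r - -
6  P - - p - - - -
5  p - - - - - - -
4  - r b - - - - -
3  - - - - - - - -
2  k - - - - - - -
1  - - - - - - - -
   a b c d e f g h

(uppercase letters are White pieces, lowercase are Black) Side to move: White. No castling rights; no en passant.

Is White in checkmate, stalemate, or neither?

stalemate

White to move; white king on a8.
In check: no.
King squares — a7: attacked by Rf7; b7: attacked by Rb4; b8: attacked by Rb4.
Legal moves for White: none.
Not in check and no legal moves → stalemate.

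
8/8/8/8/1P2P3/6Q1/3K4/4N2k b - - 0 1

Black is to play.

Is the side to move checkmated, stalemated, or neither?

stalemate

Black to move; black king on h1.
In check: no.
King squares — g1: attacked by Qg3; g2: attacked by Ne1; h2: attacked by Qg3.
Legal moves for Black: none.
Not in check and no legal moves → stalemate.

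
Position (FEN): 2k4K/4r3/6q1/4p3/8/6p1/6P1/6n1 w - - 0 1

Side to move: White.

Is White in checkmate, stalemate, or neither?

stalemate

White to move; white king on h8.
In check: no.
King squares — g7: attacked by Qg6; h7: attacked by Qg6; g8: attacked by Qg6.
Legal moves for White: none.
Not in check and no legal moves → stalemate.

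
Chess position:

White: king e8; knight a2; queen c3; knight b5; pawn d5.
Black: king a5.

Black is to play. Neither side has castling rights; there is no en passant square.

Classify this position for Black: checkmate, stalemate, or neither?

Black to move; black king on a5.
In check: yes, from the white queen on c3.
Legal moves for Black: Kb6, Ka6, Kxb5, Ka4.
Black is in check but has 4 legal moves → neither.

neither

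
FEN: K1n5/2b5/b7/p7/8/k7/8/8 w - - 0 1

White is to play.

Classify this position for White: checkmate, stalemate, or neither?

White to move; white king on a8.
In check: no.
King squares — a7: attacked by Nc8; b7: attacked by Ba6; b8: attacked by Bc7.
Legal moves for White: none.
Not in check and no legal moves → stalemate.

stalemate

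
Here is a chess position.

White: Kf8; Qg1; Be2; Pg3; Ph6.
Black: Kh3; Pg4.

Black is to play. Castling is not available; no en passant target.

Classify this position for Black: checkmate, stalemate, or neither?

Black to move; black king on h3.
In check: no.
King squares — g2: attacked by Qg1; h2: attacked by Qg1; g3: attacked by Qg1; g4: own pawn; h4: attacked by Pg3.
Legal moves for Black: none.
Not in check and no legal moves → stalemate.

stalemate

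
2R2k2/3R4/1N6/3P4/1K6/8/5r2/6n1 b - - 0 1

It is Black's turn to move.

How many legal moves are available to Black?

0

Black to move; king on f8.
In check: yes, from the white rook on c8.
Legal moves: none.
Count: 0.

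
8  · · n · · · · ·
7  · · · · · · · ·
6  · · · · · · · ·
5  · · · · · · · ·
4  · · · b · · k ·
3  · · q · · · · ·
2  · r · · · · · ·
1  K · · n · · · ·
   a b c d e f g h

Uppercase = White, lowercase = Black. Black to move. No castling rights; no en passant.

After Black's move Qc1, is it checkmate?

yes

After Qc1: white king on a1; in check: yes, from the black queen on c1.
King squares — b1: attacked by Qc1; a2: attacked by Rb2; b2: attacked by Qc1.
White has no legal moves → checkmate.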